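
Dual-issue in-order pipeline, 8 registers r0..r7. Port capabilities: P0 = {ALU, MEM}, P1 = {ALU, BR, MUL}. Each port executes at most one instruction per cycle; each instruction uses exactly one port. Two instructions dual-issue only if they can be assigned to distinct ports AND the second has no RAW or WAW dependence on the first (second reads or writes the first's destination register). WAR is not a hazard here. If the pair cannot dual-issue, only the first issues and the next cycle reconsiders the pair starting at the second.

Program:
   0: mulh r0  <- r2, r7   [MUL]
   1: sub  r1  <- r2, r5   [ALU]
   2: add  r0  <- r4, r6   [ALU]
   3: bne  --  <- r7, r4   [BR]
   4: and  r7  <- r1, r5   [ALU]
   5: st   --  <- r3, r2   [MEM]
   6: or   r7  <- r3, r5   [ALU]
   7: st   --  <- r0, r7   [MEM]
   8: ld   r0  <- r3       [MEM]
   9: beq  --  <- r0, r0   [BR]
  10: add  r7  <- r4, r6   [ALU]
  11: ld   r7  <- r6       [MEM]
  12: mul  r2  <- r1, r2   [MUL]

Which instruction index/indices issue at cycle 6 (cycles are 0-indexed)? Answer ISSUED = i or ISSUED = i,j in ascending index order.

ISSUED = 9,10

0. mulh/sub @i0/i1  | dual
1. add/bne @i2/i3  | dual
2. and/st @i4/i5  | dual
3. or @i6  | RAW r7
4. st @i7  | no-port MEM/MEM
5. ld @i8  | RAW r0
6. beq/add @i9/i10  | dual
7. ld/mul @i11/i12  | dual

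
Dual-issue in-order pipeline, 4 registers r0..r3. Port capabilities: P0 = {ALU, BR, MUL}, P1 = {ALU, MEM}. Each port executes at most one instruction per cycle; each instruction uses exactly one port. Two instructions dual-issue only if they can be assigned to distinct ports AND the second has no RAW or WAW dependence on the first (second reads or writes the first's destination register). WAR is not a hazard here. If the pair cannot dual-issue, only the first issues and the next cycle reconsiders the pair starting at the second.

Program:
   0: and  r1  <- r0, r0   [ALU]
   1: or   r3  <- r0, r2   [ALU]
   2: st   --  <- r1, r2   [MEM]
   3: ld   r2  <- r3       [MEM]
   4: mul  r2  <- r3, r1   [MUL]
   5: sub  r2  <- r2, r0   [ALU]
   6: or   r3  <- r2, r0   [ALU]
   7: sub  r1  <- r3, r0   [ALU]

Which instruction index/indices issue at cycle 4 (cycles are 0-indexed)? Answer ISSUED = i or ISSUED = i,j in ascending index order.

ISSUED = 5

c0: i0+i1 and.ALU;or.ALU  dual
c1: i2 st.MEM  no-port MEM/MEM
c2: i3 ld.MEM  WAW r2
c3: i4 mul.MUL  RAW+WAW r2
c4: i5 sub.ALU  RAW r2
c5: i6 or.ALU  RAW r3
c6: i7 sub.ALU  tail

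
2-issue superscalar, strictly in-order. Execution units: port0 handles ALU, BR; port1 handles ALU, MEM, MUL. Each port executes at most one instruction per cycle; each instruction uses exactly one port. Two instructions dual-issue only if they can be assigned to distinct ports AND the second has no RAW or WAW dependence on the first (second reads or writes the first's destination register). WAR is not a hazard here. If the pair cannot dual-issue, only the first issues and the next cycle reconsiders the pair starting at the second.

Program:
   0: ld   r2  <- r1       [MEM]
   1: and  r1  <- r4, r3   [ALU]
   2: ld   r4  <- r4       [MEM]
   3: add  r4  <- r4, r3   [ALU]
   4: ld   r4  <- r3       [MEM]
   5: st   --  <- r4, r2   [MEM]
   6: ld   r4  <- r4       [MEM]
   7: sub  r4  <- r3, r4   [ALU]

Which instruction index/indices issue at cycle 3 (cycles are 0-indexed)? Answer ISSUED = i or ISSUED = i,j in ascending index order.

  cy0 -> i0&i1 (ld/and) 2-wide
  cy1 -> i2 (ld) RAW+WAW r4
  cy2 -> i3 (add) WAW r4
  cy3 -> i4 (ld) no-port MEM/MEM
  cy4 -> i5 (st) no-port MEM/MEM
  cy5 -> i6 (ld) RAW+WAW r4
  cy6 -> i7 (sub) tail

ISSUED = 4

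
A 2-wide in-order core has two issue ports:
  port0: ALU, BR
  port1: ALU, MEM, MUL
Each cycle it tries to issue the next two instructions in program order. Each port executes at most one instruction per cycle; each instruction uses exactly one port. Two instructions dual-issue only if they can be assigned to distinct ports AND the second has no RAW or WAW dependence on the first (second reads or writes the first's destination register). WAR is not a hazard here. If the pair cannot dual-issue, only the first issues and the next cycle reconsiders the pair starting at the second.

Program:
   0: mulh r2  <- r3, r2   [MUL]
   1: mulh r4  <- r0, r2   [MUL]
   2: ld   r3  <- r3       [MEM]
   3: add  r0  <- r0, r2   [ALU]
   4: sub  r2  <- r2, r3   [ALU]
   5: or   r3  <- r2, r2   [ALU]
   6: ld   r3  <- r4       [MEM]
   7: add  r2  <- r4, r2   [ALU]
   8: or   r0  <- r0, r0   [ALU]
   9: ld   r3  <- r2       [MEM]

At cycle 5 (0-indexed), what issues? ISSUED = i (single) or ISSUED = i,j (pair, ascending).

t=0 i0:mulh.MUL ; no-port MUL/MUL
t=1 i1:mulh.MUL ; no-port MUL/MEM
t=2 i2,i3:ld.MEM;add.ALU ; dual
t=3 i4:sub.ALU ; RAW r2
t=4 i5:or.ALU ; WAW r3
t=5 i6,i7:ld.MEM;add.ALU ; dual
t=6 i8,i9:or.ALU;ld.MEM ; dual

ISSUED = 6,7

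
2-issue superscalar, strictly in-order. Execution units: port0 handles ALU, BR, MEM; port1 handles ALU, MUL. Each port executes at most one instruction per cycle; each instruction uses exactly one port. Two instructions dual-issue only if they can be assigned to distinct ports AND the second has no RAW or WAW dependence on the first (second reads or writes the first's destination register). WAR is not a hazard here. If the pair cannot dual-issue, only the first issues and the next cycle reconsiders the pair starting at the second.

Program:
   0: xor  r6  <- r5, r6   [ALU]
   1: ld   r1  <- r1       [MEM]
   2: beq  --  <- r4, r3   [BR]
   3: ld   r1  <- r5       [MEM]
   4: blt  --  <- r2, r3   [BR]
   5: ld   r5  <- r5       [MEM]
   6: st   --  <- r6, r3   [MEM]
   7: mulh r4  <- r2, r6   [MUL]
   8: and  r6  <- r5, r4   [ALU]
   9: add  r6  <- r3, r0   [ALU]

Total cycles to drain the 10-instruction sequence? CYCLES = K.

CYCLES = 8

#0 head=0: xor+ld i0/i1 dual
#1 head=2: beq i2 no-port BR/MEM
#2 head=3: ld i3 no-port MEM/BR
#3 head=4: blt i4 no-port BR/MEM
#4 head=5: ld i5 no-port MEM/MEM
#5 head=6: st+mulh i6/i7 dual
#6 head=8: and i8 WAW r6
#7 head=9: add i9 tail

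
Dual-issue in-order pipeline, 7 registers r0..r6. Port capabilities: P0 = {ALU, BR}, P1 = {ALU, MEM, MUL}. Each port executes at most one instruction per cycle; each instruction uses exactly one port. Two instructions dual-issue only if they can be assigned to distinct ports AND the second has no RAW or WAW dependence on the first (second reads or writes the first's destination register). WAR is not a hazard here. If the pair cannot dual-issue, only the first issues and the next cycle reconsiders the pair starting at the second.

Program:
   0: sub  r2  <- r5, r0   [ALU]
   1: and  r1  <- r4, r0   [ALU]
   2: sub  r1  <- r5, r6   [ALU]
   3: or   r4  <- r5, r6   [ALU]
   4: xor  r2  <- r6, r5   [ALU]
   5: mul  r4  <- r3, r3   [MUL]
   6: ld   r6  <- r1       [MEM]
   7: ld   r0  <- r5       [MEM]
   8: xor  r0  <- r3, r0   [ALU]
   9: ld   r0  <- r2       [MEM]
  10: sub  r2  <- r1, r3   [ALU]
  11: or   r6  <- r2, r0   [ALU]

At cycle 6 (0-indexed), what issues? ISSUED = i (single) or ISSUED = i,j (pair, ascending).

#0 head=0: sub.ALU/and.ALU i0/i1 pair
#1 head=2: sub.ALU/or.ALU i2/i3 pair
#2 head=4: xor.ALU/mul.MUL i4/i5 pair
#3 head=6: ld.MEM i6 no-port MEM/MEM
#4 head=7: ld.MEM i7 RAW+WAW r0
#5 head=8: xor.ALU i8 WAW r0
#6 head=9: ld.MEM/sub.ALU i9/i10 pair
#7 head=11: or.ALU i11 tail

ISSUED = 9,10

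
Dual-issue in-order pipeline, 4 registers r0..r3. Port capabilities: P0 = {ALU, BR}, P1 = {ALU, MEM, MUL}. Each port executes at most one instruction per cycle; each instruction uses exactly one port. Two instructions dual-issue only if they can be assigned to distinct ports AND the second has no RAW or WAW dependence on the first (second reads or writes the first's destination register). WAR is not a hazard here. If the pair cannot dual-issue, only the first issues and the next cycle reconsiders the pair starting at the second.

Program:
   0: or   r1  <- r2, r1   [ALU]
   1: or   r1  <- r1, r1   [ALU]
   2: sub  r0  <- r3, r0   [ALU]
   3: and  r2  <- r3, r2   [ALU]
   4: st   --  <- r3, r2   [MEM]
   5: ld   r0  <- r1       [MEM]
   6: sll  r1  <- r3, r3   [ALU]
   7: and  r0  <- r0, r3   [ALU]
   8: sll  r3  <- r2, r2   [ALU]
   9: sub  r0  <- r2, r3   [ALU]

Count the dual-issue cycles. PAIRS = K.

PAIRS = 3

  cy0 -> i0 (or.ALU) RAW+WAW r1
  cy1 -> i1,i2 (or.ALU+sub.ALU) dual
  cy2 -> i3 (and.ALU) RAW r2
  cy3 -> i4 (st.MEM) no-port MEM/MEM
  cy4 -> i5,i6 (ld.MEM+sll.ALU) dual
  cy5 -> i7,i8 (and.ALU+sll.ALU) dual
  cy6 -> i9 (sub.ALU) tail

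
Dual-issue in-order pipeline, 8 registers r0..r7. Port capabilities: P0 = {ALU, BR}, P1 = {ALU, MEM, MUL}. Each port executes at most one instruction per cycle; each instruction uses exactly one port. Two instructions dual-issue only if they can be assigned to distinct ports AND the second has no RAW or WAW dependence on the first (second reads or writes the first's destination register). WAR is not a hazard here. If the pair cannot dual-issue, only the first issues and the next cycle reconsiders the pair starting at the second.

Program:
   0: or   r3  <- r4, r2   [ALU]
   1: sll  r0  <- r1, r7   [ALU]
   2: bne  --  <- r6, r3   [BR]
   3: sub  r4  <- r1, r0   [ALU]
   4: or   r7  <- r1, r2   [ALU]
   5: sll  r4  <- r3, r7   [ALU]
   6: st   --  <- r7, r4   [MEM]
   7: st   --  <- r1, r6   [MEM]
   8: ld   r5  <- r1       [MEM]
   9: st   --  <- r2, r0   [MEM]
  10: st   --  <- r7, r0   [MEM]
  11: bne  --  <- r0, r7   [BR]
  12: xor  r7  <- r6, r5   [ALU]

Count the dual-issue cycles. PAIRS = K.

c0: i0+i1 or+sll  dual
c1: i2+i3 bne+sub  dual
c2: i4 or  RAW r7
c3: i5 sll  RAW r4
c4: i6 st  no-port MEM/MEM
c5: i7 st  no-port MEM/MEM
c6: i8 ld  no-port MEM/MEM
c7: i9 st  no-port MEM/MEM
c8: i10+i11 st+bne  dual
c9: i12 xor  tail

PAIRS = 3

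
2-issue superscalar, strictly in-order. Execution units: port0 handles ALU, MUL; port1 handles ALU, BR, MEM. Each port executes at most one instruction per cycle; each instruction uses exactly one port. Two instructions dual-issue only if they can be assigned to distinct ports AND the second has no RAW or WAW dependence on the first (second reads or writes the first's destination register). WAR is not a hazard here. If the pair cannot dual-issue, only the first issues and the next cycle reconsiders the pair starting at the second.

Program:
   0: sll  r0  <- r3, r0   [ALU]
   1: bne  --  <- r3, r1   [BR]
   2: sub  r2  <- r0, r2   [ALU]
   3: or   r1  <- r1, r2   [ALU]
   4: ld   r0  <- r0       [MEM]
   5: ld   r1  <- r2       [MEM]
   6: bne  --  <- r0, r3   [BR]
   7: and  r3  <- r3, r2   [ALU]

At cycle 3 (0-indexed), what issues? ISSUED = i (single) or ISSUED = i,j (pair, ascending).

[0] i0&i1  sll.ALU;bne.BR  -- pair
[1] i2  sub.ALU  -- RAW r2
[2] i3&i4  or.ALU;ld.MEM  -- pair
[3] i5  ld.MEM  -- no-port MEM/BR
[4] i6&i7  bne.BR;and.ALU  -- pair

ISSUED = 5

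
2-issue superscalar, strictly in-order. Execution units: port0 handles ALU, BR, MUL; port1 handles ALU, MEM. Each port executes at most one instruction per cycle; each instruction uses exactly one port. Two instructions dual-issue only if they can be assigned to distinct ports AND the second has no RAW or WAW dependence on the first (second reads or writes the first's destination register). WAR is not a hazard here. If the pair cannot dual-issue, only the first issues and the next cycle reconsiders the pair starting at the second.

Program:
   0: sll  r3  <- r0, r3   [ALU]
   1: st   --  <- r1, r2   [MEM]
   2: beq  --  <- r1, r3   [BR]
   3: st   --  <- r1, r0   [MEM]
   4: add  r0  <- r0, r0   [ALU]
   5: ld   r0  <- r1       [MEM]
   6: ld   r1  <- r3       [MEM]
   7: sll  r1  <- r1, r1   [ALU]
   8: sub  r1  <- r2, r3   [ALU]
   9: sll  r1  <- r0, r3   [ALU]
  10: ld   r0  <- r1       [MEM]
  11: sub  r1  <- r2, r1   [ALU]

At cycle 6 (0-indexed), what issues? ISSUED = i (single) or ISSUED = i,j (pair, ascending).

  cy0 -> i0+i1 (sll.ALU/st.MEM) pair
  cy1 -> i2+i3 (beq.BR/st.MEM) pair
  cy2 -> i4 (add.ALU) WAW r0
  cy3 -> i5 (ld.MEM) no-port MEM/MEM
  cy4 -> i6 (ld.MEM) RAW+WAW r1
  cy5 -> i7 (sll.ALU) WAW r1
  cy6 -> i8 (sub.ALU) WAW r1
  cy7 -> i9 (sll.ALU) RAW r1
  cy8 -> i10+i11 (ld.MEM/sub.ALU) pair

ISSUED = 8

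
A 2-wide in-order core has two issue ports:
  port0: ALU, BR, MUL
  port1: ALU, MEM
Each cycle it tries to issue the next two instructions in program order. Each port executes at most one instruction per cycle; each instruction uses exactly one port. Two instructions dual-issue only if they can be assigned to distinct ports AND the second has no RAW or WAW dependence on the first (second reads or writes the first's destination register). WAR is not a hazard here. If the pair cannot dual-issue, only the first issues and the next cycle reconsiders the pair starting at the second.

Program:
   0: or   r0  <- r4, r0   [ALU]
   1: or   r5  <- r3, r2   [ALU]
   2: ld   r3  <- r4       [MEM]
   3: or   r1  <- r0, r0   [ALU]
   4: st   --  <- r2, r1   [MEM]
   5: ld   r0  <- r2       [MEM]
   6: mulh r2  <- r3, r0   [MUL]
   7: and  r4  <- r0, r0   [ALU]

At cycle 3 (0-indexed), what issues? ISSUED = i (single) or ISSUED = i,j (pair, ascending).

ISSUED = 5

c0: i0+i1 or.ALU or.ALU  dual
c1: i2+i3 ld.MEM or.ALU  dual
c2: i4 st.MEM  no-port MEM/MEM
c3: i5 ld.MEM  RAW r0
c4: i6+i7 mulh.MUL and.ALU  dual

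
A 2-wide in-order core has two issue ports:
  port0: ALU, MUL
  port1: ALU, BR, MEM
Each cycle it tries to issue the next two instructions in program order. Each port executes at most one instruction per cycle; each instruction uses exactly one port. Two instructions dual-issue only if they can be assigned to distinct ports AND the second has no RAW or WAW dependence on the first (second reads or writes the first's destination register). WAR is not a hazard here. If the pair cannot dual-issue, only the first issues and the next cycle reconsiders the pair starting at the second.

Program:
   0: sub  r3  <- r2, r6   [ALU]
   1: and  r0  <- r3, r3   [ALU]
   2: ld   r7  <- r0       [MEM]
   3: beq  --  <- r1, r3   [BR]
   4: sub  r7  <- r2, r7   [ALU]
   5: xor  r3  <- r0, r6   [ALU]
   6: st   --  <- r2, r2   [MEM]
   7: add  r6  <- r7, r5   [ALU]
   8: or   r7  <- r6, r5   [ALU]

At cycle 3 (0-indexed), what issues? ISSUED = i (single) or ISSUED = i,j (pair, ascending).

ISSUED = 3,4

#0 head=0: sub i0 RAW r3
#1 head=1: and i1 RAW r0
#2 head=2: ld i2 no-port MEM/BR
#3 head=3: beq sub i3&i4 dual
#4 head=5: xor st i5&i6 dual
#5 head=7: add i7 RAW r6
#6 head=8: or i8 tail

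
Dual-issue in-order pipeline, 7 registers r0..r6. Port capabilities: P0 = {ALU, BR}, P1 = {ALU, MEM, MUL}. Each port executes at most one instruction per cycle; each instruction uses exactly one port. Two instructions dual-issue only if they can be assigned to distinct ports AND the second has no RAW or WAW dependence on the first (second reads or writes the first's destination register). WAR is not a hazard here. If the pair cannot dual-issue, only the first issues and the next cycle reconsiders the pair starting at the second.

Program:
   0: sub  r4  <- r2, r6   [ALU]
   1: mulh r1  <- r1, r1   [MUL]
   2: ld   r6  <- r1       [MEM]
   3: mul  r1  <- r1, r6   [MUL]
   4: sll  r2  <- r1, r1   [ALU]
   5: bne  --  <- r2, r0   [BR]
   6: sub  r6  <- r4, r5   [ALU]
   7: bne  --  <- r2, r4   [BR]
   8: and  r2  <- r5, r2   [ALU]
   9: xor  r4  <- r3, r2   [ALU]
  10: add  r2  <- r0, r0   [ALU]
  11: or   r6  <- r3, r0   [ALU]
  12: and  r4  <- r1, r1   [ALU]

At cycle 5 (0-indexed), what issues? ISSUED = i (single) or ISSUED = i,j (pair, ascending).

ISSUED = 7,8

t=0 i0/i1:sub.ALU/mulh.MUL ; 2-wide
t=1 i2:ld.MEM ; no-port MEM/MUL
t=2 i3:mul.MUL ; RAW r1
t=3 i4:sll.ALU ; RAW r2
t=4 i5/i6:bne.BR/sub.ALU ; 2-wide
t=5 i7/i8:bne.BR/and.ALU ; 2-wide
t=6 i9/i10:xor.ALU/add.ALU ; 2-wide
t=7 i11/i12:or.ALU/and.ALU ; 2-wide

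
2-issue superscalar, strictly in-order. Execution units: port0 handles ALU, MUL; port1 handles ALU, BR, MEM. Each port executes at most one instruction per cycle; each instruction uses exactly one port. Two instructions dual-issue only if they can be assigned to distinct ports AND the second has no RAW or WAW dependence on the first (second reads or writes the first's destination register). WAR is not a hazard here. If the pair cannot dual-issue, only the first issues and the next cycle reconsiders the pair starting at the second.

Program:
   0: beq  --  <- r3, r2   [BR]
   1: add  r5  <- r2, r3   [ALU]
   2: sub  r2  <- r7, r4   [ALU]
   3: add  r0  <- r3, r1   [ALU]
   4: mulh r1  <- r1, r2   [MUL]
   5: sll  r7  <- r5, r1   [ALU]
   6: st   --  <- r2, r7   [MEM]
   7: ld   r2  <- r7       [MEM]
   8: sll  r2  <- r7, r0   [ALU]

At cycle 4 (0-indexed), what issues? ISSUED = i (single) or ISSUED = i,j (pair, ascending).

#0 head=0: beq;add i0&i1 dual
#1 head=2: sub;add i2&i3 dual
#2 head=4: mulh i4 RAW r1
#3 head=5: sll i5 RAW r7
#4 head=6: st i6 no-port MEM/MEM
#5 head=7: ld i7 WAW r2
#6 head=8: sll i8 tail

ISSUED = 6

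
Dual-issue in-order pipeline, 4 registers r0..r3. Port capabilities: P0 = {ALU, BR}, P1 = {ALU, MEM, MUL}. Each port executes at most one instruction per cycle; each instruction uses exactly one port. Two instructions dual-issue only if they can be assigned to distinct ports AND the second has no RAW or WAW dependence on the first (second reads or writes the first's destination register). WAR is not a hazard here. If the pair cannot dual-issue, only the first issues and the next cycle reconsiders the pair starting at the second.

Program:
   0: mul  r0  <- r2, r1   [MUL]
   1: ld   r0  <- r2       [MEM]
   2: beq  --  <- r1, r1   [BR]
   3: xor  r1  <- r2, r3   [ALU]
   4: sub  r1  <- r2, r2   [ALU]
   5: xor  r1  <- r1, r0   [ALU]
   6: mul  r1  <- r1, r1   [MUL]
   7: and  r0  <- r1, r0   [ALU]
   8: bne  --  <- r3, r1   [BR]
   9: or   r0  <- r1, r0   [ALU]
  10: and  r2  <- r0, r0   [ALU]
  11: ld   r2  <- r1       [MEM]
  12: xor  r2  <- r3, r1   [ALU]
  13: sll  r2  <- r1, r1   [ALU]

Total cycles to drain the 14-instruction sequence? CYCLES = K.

CYCLES = 12

c0: i0 mul  no-port MUL/MEM
c1: i1+i2 ld;beq  dual
c2: i3 xor  WAW r1
c3: i4 sub  RAW+WAW r1
c4: i5 xor  RAW+WAW r1
c5: i6 mul  RAW r1
c6: i7+i8 and;bne  dual
c7: i9 or  RAW r0
c8: i10 and  WAW r2
c9: i11 ld  WAW r2
c10: i12 xor  WAW r2
c11: i13 sll  tail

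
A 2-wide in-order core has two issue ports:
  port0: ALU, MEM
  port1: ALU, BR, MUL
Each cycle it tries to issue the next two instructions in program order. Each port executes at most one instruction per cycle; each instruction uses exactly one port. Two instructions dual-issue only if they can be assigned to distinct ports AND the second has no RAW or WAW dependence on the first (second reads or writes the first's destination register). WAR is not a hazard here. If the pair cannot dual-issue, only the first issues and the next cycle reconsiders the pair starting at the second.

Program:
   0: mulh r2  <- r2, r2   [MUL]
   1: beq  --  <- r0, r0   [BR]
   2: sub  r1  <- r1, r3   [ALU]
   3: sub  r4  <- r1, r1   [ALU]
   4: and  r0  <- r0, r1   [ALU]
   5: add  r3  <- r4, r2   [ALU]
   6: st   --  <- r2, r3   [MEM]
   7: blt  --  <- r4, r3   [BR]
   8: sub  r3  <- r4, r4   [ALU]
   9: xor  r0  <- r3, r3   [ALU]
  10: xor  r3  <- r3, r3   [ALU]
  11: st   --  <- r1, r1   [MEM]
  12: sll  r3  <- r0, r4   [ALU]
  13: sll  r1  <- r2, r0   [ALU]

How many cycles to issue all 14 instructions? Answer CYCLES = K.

CYCLES = 9

t=0 i0:mulh.MUL ; no-port MUL/BR
t=1 i1&i2:beq.BR/sub.ALU ; 2-wide
t=2 i3&i4:sub.ALU/and.ALU ; 2-wide
t=3 i5:add.ALU ; RAW r3
t=4 i6&i7:st.MEM/blt.BR ; 2-wide
t=5 i8:sub.ALU ; RAW r3
t=6 i9&i10:xor.ALU/xor.ALU ; 2-wide
t=7 i11&i12:st.MEM/sll.ALU ; 2-wide
t=8 i13:sll.ALU ; tail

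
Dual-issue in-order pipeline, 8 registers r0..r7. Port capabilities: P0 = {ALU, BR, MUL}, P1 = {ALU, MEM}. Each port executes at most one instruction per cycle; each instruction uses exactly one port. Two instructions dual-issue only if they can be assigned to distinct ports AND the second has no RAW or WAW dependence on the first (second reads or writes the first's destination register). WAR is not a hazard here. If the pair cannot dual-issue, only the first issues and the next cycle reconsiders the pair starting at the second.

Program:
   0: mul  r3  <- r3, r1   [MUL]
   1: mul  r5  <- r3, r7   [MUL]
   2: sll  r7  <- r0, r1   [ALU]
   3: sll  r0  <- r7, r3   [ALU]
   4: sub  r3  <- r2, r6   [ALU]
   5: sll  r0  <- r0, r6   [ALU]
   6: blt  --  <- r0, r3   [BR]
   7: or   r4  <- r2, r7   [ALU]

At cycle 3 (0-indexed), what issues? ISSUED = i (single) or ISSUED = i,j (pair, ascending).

c0: i0 mul  no-port MUL/MUL
c1: i1&i2 mul/sll  pair
c2: i3&i4 sll/sub  pair
c3: i5 sll  RAW r0
c4: i6&i7 blt/or  pair

ISSUED = 5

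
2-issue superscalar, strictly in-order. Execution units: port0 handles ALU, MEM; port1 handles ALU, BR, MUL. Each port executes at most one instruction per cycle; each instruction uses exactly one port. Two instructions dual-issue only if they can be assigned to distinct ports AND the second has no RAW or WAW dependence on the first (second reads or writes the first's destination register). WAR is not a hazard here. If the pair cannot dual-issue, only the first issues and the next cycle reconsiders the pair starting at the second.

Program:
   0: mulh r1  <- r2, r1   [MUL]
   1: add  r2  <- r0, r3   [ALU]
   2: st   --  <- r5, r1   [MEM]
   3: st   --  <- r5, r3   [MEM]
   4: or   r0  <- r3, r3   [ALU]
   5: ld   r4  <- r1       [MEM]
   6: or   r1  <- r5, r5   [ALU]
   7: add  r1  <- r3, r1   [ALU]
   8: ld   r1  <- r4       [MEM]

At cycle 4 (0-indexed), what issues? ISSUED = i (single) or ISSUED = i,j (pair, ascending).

ISSUED = 7

#0 head=0: mulh.MUL+add.ALU i0/i1 pair
#1 head=2: st.MEM i2 no-port MEM/MEM
#2 head=3: st.MEM+or.ALU i3/i4 pair
#3 head=5: ld.MEM+or.ALU i5/i6 pair
#4 head=7: add.ALU i7 WAW r1
#5 head=8: ld.MEM i8 tail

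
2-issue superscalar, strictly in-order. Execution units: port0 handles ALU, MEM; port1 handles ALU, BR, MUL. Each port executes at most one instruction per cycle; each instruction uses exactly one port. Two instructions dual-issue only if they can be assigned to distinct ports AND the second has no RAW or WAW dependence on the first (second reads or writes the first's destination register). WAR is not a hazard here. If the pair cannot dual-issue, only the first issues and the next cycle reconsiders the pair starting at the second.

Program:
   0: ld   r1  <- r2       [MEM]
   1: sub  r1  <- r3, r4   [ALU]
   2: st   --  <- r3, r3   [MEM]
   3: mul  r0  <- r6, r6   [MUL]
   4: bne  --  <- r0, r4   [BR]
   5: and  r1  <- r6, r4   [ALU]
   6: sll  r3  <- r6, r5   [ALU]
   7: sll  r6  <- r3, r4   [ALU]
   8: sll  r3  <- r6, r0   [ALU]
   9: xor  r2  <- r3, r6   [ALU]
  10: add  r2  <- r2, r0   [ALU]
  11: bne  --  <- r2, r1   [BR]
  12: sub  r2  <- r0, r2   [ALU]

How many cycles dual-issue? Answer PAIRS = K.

PAIRS = 3

c0: i0 ld  WAW r1
c1: i1/i2 sub+st  pair
c2: i3 mul  no-port MUL/BR
c3: i4/i5 bne+and  pair
c4: i6 sll  RAW r3
c5: i7 sll  RAW r6
c6: i8 sll  RAW r3
c7: i9 xor  RAW+WAW r2
c8: i10 add  RAW r2
c9: i11/i12 bne+sub  pair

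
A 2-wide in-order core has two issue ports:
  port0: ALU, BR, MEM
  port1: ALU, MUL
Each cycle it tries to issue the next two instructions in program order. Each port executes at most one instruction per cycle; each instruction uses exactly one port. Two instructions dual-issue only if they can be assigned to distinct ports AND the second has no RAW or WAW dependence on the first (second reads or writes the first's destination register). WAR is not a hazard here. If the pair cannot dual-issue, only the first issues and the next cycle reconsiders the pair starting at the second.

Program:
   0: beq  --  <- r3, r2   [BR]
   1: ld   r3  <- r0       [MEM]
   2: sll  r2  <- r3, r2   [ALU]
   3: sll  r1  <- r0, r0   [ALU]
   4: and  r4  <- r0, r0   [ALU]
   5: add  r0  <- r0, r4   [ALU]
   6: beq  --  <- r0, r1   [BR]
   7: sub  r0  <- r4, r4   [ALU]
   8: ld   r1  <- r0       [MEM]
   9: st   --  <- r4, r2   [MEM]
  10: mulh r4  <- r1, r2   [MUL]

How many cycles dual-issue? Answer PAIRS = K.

PAIRS = 3

c0: i0 beq  no-port BR/MEM
c1: i1 ld  RAW r3
c2: i2&i3 sll;sll  dual
c3: i4 and  RAW r4
c4: i5 add  RAW r0
c5: i6&i7 beq;sub  dual
c6: i8 ld  no-port MEM/MEM
c7: i9&i10 st;mulh  dual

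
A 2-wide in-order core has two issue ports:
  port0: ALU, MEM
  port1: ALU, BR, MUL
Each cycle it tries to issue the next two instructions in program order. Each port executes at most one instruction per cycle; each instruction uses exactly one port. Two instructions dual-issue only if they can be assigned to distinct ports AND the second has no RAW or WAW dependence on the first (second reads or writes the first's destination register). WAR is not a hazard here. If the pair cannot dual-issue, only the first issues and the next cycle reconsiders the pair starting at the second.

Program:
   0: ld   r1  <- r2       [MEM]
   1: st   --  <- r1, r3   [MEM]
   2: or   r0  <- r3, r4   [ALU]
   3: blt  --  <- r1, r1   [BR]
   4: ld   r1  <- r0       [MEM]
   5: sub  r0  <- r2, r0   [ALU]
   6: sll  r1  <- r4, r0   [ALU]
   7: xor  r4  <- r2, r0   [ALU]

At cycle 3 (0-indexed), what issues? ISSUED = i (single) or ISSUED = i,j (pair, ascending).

ISSUED = 5

t=0 i0:ld ; no-port MEM/MEM
t=1 i1/i2:st/or ; dual
t=2 i3/i4:blt/ld ; dual
t=3 i5:sub ; RAW r0
t=4 i6/i7:sll/xor ; dual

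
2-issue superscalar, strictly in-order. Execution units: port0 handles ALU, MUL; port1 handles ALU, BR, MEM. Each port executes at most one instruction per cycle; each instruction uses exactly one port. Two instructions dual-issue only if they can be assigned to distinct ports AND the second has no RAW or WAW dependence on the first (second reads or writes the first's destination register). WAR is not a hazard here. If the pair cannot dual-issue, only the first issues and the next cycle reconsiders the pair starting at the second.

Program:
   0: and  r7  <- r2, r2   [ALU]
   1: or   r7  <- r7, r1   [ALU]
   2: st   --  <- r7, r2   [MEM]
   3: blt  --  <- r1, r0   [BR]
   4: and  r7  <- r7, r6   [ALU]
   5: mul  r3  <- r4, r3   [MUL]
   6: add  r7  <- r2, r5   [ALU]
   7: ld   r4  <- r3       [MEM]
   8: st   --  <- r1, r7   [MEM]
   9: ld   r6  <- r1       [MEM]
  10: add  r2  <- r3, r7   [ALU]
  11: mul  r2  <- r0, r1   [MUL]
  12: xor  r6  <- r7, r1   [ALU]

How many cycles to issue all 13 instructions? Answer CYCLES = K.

CYCLES = 9

0. and @i0  | RAW+WAW r7
1. or @i1  | RAW r7
2. st @i2  | no-port MEM/BR
3. blt and @i3&i4  | pair
4. mul add @i5&i6  | pair
5. ld @i7  | no-port MEM/MEM
6. st @i8  | no-port MEM/MEM
7. ld add @i9&i10  | pair
8. mul xor @i11&i12  | pair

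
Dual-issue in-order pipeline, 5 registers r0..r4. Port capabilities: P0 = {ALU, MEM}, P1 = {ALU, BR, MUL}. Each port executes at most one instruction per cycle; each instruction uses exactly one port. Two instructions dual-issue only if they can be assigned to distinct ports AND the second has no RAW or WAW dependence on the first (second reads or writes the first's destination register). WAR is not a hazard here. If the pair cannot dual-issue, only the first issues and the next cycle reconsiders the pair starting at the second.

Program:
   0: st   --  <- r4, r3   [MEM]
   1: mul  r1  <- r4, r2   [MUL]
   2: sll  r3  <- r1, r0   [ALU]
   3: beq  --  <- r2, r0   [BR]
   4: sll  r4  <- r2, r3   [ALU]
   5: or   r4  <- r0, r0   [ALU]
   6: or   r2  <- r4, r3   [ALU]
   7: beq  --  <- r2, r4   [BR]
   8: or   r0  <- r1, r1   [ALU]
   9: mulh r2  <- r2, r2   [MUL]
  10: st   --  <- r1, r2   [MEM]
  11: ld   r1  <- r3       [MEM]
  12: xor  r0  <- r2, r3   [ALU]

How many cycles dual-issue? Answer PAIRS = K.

PAIRS = 4

[0] i0,i1  st mul  -- pair
[1] i2,i3  sll beq  -- pair
[2] i4  sll  -- WAW r4
[3] i5  or  -- RAW r4
[4] i6  or  -- RAW r2
[5] i7,i8  beq or  -- pair
[6] i9  mulh  -- RAW r2
[7] i10  st  -- no-port MEM/MEM
[8] i11,i12  ld xor  -- pair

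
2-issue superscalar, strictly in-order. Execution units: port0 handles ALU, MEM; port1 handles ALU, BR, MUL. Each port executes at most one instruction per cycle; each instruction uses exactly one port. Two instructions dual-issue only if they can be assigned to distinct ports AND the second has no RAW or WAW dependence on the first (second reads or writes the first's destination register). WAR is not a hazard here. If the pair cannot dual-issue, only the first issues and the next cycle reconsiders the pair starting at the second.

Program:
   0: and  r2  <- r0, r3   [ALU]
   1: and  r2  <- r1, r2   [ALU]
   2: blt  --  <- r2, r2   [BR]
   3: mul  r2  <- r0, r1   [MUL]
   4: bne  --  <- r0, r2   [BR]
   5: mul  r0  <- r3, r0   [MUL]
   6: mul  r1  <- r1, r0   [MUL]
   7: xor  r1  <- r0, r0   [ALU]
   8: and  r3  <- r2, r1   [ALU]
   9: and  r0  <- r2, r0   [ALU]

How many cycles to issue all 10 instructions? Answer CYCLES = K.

CYCLES = 9

[0] i0  and.ALU  -- RAW+WAW r2
[1] i1  and.ALU  -- RAW r2
[2] i2  blt.BR  -- no-port BR/MUL
[3] i3  mul.MUL  -- no-port MUL/BR
[4] i4  bne.BR  -- no-port BR/MUL
[5] i5  mul.MUL  -- no-port MUL/MUL
[6] i6  mul.MUL  -- WAW r1
[7] i7  xor.ALU  -- RAW r1
[8] i8&i9  and.ALU+and.ALU  -- dual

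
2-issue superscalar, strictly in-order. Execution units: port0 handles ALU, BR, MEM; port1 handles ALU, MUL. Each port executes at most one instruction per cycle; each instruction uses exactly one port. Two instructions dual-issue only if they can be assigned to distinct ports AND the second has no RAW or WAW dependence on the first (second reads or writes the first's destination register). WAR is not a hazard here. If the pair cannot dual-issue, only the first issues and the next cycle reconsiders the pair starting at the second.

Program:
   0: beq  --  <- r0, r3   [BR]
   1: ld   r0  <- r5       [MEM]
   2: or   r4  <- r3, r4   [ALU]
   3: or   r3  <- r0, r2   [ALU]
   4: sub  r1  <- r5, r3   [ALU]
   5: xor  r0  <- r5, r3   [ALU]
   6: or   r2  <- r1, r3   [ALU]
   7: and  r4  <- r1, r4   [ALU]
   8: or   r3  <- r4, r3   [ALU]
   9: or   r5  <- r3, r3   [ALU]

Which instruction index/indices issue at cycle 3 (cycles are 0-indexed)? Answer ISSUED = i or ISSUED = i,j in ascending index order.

[0] i0  beq  -- no-port BR/MEM
[1] i1&i2  ld or  -- 2-wide
[2] i3  or  -- RAW r3
[3] i4&i5  sub xor  -- 2-wide
[4] i6&i7  or and  -- 2-wide
[5] i8  or  -- RAW r3
[6] i9  or  -- tail

ISSUED = 4,5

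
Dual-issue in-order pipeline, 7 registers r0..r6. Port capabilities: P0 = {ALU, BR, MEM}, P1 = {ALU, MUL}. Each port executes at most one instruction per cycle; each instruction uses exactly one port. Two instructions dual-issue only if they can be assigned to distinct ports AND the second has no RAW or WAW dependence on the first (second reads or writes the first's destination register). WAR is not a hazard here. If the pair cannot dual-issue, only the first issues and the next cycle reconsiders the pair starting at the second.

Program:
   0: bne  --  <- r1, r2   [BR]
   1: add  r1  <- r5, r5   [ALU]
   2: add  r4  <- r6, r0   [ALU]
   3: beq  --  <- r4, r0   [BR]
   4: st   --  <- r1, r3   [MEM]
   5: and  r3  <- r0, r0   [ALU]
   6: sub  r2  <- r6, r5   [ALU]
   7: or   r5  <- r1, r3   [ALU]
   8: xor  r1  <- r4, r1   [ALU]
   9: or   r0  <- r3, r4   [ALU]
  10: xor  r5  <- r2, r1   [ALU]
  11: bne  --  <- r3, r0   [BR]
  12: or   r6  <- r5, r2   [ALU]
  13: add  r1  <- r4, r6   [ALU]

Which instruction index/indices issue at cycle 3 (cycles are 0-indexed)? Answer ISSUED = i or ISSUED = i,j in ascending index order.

ISSUED = 4,5

t=0 i0&i1:bne.BR+add.ALU ; pair
t=1 i2:add.ALU ; RAW r4
t=2 i3:beq.BR ; no-port BR/MEM
t=3 i4&i5:st.MEM+and.ALU ; pair
t=4 i6&i7:sub.ALU+or.ALU ; pair
t=5 i8&i9:xor.ALU+or.ALU ; pair
t=6 i10&i11:xor.ALU+bne.BR ; pair
t=7 i12:or.ALU ; RAW r6
t=8 i13:add.ALU ; tail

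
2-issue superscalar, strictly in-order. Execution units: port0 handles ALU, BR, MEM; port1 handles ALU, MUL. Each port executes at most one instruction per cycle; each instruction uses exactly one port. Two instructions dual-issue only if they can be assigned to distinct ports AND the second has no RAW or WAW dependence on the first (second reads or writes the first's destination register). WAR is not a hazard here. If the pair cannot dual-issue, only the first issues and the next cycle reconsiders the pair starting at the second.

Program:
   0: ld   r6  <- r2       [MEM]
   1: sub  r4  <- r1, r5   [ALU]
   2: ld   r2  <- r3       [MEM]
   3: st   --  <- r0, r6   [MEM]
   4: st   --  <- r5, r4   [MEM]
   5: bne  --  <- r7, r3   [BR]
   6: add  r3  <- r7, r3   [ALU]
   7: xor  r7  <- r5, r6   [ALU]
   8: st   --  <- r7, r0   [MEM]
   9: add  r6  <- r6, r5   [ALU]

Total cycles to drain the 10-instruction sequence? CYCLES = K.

[0] i0,i1  ld+sub  -- pair
[1] i2  ld  -- no-port MEM/MEM
[2] i3  st  -- no-port MEM/MEM
[3] i4  st  -- no-port MEM/BR
[4] i5,i6  bne+add  -- pair
[5] i7  xor  -- RAW r7
[6] i8,i9  st+add  -- pair

CYCLES = 7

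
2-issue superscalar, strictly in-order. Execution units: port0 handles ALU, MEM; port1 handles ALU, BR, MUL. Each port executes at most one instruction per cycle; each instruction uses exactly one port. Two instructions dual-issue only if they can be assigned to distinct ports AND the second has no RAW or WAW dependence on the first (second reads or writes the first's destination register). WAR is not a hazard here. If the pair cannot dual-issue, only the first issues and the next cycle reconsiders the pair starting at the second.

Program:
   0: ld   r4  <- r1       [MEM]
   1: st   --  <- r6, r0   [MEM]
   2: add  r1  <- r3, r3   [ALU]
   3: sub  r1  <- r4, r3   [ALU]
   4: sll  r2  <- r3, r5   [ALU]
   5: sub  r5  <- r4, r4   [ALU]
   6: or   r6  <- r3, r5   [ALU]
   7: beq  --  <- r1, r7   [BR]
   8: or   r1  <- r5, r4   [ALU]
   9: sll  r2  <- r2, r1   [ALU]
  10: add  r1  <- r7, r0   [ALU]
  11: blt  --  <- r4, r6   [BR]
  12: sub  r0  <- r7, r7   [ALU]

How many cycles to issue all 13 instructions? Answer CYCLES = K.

  cy0 -> i0 (ld) no-port MEM/MEM
  cy1 -> i1+i2 (st+add) 2-wide
  cy2 -> i3+i4 (sub+sll) 2-wide
  cy3 -> i5 (sub) RAW r5
  cy4 -> i6+i7 (or+beq) 2-wide
  cy5 -> i8 (or) RAW r1
  cy6 -> i9+i10 (sll+add) 2-wide
  cy7 -> i11+i12 (blt+sub) 2-wide

CYCLES = 8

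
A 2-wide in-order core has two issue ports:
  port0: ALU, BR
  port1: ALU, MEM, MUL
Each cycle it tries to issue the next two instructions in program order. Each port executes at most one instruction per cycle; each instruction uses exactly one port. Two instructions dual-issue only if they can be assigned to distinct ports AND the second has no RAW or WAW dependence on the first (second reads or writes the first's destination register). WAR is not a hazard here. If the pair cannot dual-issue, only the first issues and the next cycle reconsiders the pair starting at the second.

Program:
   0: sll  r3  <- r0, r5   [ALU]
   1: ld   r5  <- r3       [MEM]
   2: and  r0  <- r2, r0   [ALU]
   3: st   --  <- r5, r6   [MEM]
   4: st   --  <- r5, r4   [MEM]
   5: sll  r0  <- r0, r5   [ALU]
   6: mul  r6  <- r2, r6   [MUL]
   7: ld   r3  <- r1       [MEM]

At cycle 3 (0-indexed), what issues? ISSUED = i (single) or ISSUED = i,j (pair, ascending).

0. sll @i0  | RAW r3
1. ld+and @i1,i2  | dual
2. st @i3  | no-port MEM/MEM
3. st+sll @i4,i5  | dual
4. mul @i6  | no-port MUL/MEM
5. ld @i7  | tail

ISSUED = 4,5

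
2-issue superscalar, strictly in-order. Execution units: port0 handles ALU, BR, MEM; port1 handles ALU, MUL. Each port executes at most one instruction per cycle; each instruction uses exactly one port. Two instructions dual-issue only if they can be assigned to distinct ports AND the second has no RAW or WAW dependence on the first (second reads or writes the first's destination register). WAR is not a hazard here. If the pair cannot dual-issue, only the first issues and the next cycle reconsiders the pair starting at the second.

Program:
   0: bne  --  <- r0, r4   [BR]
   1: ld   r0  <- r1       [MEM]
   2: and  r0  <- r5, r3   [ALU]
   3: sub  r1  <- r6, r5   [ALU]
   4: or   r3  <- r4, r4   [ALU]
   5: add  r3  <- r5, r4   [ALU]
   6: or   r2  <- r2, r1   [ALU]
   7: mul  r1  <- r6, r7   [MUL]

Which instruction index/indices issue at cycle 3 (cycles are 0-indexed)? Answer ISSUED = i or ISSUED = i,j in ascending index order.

ISSUED = 4

t=0 i0:bne ; no-port BR/MEM
t=1 i1:ld ; WAW r0
t=2 i2&i3:and/sub ; pair
t=3 i4:or ; WAW r3
t=4 i5&i6:add/or ; pair
t=5 i7:mul ; tail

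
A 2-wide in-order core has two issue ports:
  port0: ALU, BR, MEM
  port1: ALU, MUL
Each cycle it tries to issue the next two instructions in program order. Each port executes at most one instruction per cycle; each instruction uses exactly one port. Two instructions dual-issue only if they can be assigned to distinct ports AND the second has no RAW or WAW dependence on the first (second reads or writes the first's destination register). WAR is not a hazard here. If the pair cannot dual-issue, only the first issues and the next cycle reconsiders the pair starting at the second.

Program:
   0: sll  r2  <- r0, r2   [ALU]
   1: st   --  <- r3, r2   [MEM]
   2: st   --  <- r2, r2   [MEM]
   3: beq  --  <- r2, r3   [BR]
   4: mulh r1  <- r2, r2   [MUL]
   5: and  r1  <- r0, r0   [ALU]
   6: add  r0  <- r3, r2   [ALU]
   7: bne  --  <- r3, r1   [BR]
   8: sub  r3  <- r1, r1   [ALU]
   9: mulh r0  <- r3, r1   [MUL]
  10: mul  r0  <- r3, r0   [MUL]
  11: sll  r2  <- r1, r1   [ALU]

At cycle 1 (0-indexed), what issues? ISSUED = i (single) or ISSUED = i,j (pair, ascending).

ISSUED = 1

[0] i0  sll  -- RAW r2
[1] i1  st  -- no-port MEM/MEM
[2] i2  st  -- no-port MEM/BR
[3] i3/i4  beq/mulh  -- dual
[4] i5/i6  and/add  -- dual
[5] i7/i8  bne/sub  -- dual
[6] i9  mulh  -- no-port MUL/MUL
[7] i10/i11  mul/sll  -- dual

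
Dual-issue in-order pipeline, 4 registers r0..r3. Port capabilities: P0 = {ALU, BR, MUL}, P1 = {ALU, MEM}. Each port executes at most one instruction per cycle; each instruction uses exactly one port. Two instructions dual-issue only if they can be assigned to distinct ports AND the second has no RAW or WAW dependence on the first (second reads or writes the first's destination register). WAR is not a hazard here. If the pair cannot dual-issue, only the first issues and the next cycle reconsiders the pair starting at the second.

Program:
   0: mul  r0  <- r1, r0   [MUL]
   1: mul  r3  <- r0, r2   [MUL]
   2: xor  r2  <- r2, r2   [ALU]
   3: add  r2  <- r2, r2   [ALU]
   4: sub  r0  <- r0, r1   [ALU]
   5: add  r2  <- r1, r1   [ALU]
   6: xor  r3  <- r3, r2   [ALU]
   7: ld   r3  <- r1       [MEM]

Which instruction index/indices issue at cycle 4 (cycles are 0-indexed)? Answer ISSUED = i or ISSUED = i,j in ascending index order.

ISSUED = 6

c0: i0 mul.MUL  no-port MUL/MUL
c1: i1&i2 mul.MUL xor.ALU  2-wide
c2: i3&i4 add.ALU sub.ALU  2-wide
c3: i5 add.ALU  RAW r2
c4: i6 xor.ALU  WAW r3
c5: i7 ld.MEM  tail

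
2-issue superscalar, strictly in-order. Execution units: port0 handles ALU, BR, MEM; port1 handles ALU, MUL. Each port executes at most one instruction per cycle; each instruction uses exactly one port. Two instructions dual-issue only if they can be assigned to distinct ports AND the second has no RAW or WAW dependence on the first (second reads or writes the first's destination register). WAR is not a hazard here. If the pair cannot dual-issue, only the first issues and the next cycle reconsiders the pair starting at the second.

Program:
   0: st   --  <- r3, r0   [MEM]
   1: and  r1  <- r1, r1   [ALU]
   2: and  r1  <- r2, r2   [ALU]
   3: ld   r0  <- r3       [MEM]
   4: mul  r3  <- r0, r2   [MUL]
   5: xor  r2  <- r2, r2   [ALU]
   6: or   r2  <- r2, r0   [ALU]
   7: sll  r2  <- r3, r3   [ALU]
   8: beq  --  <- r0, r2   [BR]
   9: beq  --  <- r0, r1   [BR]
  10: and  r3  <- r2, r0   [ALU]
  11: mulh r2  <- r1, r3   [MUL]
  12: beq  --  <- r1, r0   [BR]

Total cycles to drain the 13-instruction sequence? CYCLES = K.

0. st+and @i0,i1  | dual
1. and+ld @i2,i3  | dual
2. mul+xor @i4,i5  | dual
3. or @i6  | WAW r2
4. sll @i7  | RAW r2
5. beq @i8  | no-port BR/BR
6. beq+and @i9,i10  | dual
7. mulh+beq @i11,i12  | dual

CYCLES = 8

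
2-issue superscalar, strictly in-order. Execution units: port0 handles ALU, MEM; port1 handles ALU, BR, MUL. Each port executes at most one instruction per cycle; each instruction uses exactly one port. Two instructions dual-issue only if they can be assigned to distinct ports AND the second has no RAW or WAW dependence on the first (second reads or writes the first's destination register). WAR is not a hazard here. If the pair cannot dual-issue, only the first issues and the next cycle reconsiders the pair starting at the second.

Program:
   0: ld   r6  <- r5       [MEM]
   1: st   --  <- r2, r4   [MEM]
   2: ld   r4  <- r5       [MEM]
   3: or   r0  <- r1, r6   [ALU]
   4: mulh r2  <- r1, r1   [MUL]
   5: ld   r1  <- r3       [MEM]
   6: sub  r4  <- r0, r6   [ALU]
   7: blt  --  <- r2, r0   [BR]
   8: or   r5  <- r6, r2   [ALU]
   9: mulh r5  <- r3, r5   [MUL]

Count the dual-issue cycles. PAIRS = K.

  cy0 -> i0 (ld) no-port MEM/MEM
  cy1 -> i1 (st) no-port MEM/MEM
  cy2 -> i2&i3 (ld;or) dual
  cy3 -> i4&i5 (mulh;ld) dual
  cy4 -> i6&i7 (sub;blt) dual
  cy5 -> i8 (or) RAW+WAW r5
  cy6 -> i9 (mulh) tail

PAIRS = 3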